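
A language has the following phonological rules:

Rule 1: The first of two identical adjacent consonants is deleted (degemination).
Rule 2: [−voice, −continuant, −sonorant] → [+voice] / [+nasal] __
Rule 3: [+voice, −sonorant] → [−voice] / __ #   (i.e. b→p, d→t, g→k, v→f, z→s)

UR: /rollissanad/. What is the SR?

Rule 1 (degemination): /ll/ is a geminate; the first /l/ deletes. /ss/ is a geminate; the first /s/ deletes. /rollissanad/ → rolisanad.
Rule 2 (post-nasal voicing): no segment meets the environment; /rolisanad/ is unchanged.
Rule 3 (final devoicing): /d/ is a voiced obstruent in word-final position, so it devoices to [t]. /rolisanad/ → rolisanat.

rolisanat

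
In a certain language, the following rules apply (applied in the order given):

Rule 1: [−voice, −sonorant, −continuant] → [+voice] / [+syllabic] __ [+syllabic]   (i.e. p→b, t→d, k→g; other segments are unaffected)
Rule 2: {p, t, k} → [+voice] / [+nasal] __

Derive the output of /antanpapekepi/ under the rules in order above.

andanbabegebi

Rule 1 (intervocalic voicing): /p/ is a voiceless stop between vowels /a/ and /e/, so it voices to [b]. /k/ is a voiceless stop between vowels /e/ and /e/, so it voices to [g]. /p/ is a voiceless stop between vowels /e/ and /i/, so it voices to [b]. /antanpapekepi/ → antanpabegebi.
Rule 2 (post-nasal voicing): /t/ is a voiceless stop immediately after the nasal /n/, so it voices to [d]. /p/ is a voiceless stop immediately after the nasal /n/, so it voices to [b]. /antanpabegebi/ → andanbabegebi.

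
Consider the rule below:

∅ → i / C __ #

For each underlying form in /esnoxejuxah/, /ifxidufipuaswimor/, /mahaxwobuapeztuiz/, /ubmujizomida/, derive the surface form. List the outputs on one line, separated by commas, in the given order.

/esnoxejuxah/: the form ends in the consonant /h/, so [i] is inserted word-finally. → [esnoxejuxahi].
/ifxidufipuaswimor/: the form ends in the consonant /r/, so [i] is inserted word-finally. → [ifxidufipuaswimori].
/mahaxwobuapeztuiz/: the form ends in the consonant /z/, so [i] is inserted word-finally. → [mahaxwobuapeztuizi].
/ubmujizomida/: the rule's environment is not met; surfaces unchanged as [ubmujizomida].

esnoxejuxahi, ifxidufipuaswimori, mahaxwobuapeztuizi, ubmujizomida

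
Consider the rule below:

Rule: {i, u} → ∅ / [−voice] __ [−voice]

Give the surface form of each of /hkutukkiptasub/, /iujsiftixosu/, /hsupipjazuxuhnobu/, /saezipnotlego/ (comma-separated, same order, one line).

hktkkptasub, iujsftxosu, hsppjazuxhnobu, saezipnotlego

/hkutukkiptasub/: /u/ is a high vowel flanked by voiceless consonants /k/ and /t/, so it deletes. /u/ is a high vowel flanked by voiceless consonants /t/ and /k/, so it deletes. /i/ is a high vowel flanked by voiceless consonants /k/ and /p/, so it deletes. → [hktkkptasub].
/iujsiftixosu/: /i/ is a high vowel flanked by voiceless consonants /s/ and /f/, so it deletes. /i/ is a high vowel flanked by voiceless consonants /t/ and /x/, so it deletes. → [iujsftxosu].
/hsupipjazuxuhnobu/: /u/ is a high vowel flanked by voiceless consonants /s/ and /p/, so it deletes. /i/ is a high vowel flanked by voiceless consonants /p/ and /p/, so it deletes. /u/ is a high vowel flanked by voiceless consonants /x/ and /h/, so it deletes. → [hsppjazuxhnobu].
/saezipnotlego/: the rule's environment is not met; surfaces unchanged as [saezipnotlego].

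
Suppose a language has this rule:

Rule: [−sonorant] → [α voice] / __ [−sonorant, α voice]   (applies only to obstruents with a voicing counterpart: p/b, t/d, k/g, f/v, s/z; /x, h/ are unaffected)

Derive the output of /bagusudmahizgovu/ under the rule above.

bagusudmahizgovu

No segment of /bagusudmahizgovu/ meets the structural description of the rule, so the form surfaces unchanged.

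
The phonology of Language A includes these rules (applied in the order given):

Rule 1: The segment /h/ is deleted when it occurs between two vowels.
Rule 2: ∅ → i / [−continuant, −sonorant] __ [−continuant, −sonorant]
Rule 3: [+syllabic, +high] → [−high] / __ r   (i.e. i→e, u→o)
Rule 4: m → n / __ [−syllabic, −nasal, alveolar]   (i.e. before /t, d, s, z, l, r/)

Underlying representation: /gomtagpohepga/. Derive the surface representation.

gontagipoepiga

Rule 1 (intervocalic h-deletion): /h/ occurs between vowels /o/ and /e/, so it deletes. /gomtagpohepga/ → gomtagpoepga.
Rule 2 (stop-cluster i-epenthesis): /g/ and /p/ form a stop–stop cluster, so [i] is inserted between them. /p/ and /g/ form a stop–stop cluster, so [i] is inserted between them. /gomtagpoepga/ → gomtagipoepiga.
Rule 3 (pre-rhotic lowering): no segment meets the environment; /gomtagipoepiga/ is unchanged.
Rule 4 (nasal place assimilation): /m/ precedes the alveolar consonant /t/, so it assimilates in place to [n]. /gomtagipoepiga/ → gontagipoepiga.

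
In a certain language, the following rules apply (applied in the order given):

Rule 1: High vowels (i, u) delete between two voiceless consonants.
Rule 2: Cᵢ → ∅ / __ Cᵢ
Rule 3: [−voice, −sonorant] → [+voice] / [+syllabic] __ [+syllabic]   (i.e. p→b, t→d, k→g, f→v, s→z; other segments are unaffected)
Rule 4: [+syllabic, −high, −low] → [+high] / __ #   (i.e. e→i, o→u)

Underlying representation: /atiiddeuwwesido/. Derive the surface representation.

adiideuwezidu

Rule 1 (high vowel syncope): no segment meets the environment; /atiiddeuwwesido/ is unchanged.
Rule 2 (degemination): /dd/ is a geminate; the first /d/ deletes. /ww/ is a geminate; the first /w/ deletes. /atiiddeuwwesido/ → atiideuwesido.
Rule 3 (intervocalic voicing): /t/ is a voiceless obstruent between vowels /a/ and /i/, so it voices to [d]. /s/ is a voiceless obstruent between vowels /e/ and /i/, so it voices to [z]. /atiideuwesido/ → adiideuwezido.
Rule 4 (final vowel raising): /o/ is a mid vowel in word-final position, so it raises to [u]. /adiideuwezido/ → adiideuwezidu.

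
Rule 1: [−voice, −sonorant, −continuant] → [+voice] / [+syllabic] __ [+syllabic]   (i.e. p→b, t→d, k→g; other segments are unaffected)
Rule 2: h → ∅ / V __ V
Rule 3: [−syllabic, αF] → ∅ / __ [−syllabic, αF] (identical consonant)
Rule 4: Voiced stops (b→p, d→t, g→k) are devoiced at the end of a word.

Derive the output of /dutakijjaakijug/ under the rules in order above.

dudagijaagijuk

Rule 1 (intervocalic voicing): /t/ is a voiceless stop between vowels /u/ and /a/, so it voices to [d]. /k/ is a voiceless stop between vowels /a/ and /i/, so it voices to [g]. /k/ is a voiceless stop between vowels /a/ and /i/, so it voices to [g]. /dutakijjaakijug/ → dudagijjaagijug.
Rule 2 (intervocalic h-deletion): no segment meets the environment; /dudagijjaagijug/ is unchanged.
Rule 3 (degemination): /jj/ is a geminate; the first /j/ deletes. /dudagijjaagijug/ → dudagijaagijug.
Rule 4 (final devoicing): /g/ is a voiced stop in word-final position, so it devoices to [k]. /dudagijaagijug/ → dudagijaagijuk.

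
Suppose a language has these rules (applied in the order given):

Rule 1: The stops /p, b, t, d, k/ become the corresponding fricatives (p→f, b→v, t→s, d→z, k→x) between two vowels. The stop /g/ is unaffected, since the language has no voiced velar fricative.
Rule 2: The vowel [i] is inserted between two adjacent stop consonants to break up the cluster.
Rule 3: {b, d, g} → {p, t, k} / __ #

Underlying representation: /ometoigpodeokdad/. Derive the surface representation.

omesoigipozeokidat

Rule 1 (intervocalic spirantization): /t/ is a stop between vowels /e/ and /o/, so it spirantizes to the fricative [s]. /d/ is a stop between vowels /o/ and /e/, so it spirantizes to the fricative [z]. /ometoigpodeokdad/ → omesoigpozeokdad.
Rule 2 (stop-cluster i-epenthesis): /g/ and /p/ form a stop–stop cluster, so [i] is inserted between them. /k/ and /d/ form a stop–stop cluster, so [i] is inserted between them. /omesoigpozeokdad/ → omesoigipozeokidad.
Rule 3 (final devoicing): /d/ is a voiced stop in word-final position, so it devoices to [t]. /omesoigipozeokidad/ → omesoigipozeokidat.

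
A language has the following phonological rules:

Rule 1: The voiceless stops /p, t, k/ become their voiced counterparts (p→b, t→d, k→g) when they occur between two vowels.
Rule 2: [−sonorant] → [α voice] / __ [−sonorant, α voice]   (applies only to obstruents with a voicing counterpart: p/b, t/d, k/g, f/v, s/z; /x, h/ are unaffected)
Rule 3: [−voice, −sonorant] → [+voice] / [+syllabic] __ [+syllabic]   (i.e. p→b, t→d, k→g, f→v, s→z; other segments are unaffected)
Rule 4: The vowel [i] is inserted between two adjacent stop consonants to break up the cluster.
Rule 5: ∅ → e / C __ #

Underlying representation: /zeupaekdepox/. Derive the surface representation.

Rule 1 (intervocalic voicing): /p/ is a voiceless stop between vowels /u/ and /a/, so it voices to [b]. /p/ is a voiceless stop between vowels /e/ and /o/, so it voices to [b]. /zeupaekdepox/ → zeubaekdebox.
Rule 2 (regressive voicing assimilation): /k/ precedes the voiced obstruent /d/, so it voices to [g] by assimilation. /zeubaekdebox/ → zeubaegdebox.
Rule 3 (intervocalic voicing): no segment meets the environment; /zeubaegdebox/ is unchanged.
Rule 4 (stop-cluster i-epenthesis): /g/ and /d/ form a stop–stop cluster, so [i] is inserted between them. /zeubaegdebox/ → zeubaegidebox.
Rule 5 (final e-epenthesis): the form ends in the consonant /x/, so [e] is inserted word-finally. /zeubaegidebox/ → zeubaegideboxe.

zeubaegideboxe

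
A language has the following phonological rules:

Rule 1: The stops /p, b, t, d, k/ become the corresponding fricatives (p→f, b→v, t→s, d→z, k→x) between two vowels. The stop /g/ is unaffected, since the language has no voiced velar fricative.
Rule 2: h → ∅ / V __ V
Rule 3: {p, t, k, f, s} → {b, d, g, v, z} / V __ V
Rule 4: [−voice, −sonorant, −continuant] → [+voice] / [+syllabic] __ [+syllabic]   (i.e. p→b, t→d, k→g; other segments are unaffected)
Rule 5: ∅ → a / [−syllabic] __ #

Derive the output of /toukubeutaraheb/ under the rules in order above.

Rule 1 (intervocalic spirantization): /k/ is a stop between vowels /u/ and /u/, so it spirantizes to the fricative [x]. /b/ is a stop between vowels /u/ and /e/, so it spirantizes to the fricative [v]. /t/ is a stop between vowels /u/ and /a/, so it spirantizes to the fricative [s]. /toukubeutaraheb/ → touxuveusaraheb.
Rule 2 (intervocalic h-deletion): /h/ occurs between vowels /a/ and /e/, so it deletes. /touxuveusaraheb/ → touxuveusaraeb.
Rule 3 (intervocalic voicing): /s/ is a voiceless obstruent between vowels /u/ and /a/, so it voices to [z]. /touxuveusaraeb/ → touxuveuzaraeb.
Rule 4 (intervocalic voicing): no segment meets the environment; /touxuveuzaraeb/ is unchanged.
Rule 5 (final a-epenthesis): the form ends in the consonant /b/, so [a] is inserted word-finally. /touxuveuzaraeb/ → touxuveuzaraeba.

touxuveuzaraeba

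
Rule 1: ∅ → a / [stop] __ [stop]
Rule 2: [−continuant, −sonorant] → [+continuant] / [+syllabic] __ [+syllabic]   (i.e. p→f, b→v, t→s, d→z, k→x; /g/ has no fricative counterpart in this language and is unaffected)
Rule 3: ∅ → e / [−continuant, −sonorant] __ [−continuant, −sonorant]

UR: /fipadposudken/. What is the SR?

Rule 1 (stop-cluster a-epenthesis): /d/ and /p/ form a stop–stop cluster, so [a] is inserted between them. /d/ and /k/ form a stop–stop cluster, so [a] is inserted between them. /fipadposudken/ → fipadaposudaken.
Rule 2 (intervocalic spirantization): /p/ is a stop between vowels /i/ and /a/, so it spirantizes to the fricative [f]. /d/ is a stop between vowels /a/ and /a/, so it spirantizes to the fricative [z]. /p/ is a stop between vowels /a/ and /o/, so it spirantizes to the fricative [f]. /d/ is a stop between vowels /u/ and /a/, so it spirantizes to the fricative [z]. /k/ is a stop between vowels /a/ and /e/, so it spirantizes to the fricative [x]. /fipadaposudaken/ → fifazafosuzaxen.
Rule 3 (stop-cluster e-epenthesis): no segment meets the environment; /fifazafosuzaxen/ is unchanged.

fifazafosuzaxen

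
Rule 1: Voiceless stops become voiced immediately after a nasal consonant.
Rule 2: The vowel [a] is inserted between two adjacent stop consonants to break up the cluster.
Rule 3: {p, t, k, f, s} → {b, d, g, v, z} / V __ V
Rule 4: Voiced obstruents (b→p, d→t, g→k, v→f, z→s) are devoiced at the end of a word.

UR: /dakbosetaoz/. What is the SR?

Rule 1 (post-nasal voicing): no segment meets the environment; /dakbosetaoz/ is unchanged.
Rule 2 (stop-cluster a-epenthesis): /k/ and /b/ form a stop–stop cluster, so [a] is inserted between them. /dakbosetaoz/ → dakabosetaoz.
Rule 3 (intervocalic voicing): /k/ is a voiceless obstruent between vowels /a/ and /a/, so it voices to [g]. /s/ is a voiceless obstruent between vowels /o/ and /e/, so it voices to [z]. /t/ is a voiceless obstruent between vowels /e/ and /a/, so it voices to [d]. /dakabosetaoz/ → dagabozedaoz.
Rule 4 (final devoicing): /z/ is a voiced obstruent in word-final position, so it devoices to [s]. /dagabozedaoz/ → dagabozedaos.

dagabozedaos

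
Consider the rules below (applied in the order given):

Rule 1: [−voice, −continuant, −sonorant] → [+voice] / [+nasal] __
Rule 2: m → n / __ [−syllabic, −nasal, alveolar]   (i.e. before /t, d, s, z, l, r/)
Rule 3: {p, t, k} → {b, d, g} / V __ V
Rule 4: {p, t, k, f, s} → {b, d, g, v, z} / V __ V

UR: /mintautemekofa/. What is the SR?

Rule 1 (post-nasal voicing): /t/ is a voiceless stop immediately after the nasal /n/, so it voices to [d]. /mintautemekofa/ → mindautemekofa.
Rule 2 (nasal place assimilation): no segment meets the environment; /mindautemekofa/ is unchanged.
Rule 3 (intervocalic voicing): /t/ is a voiceless stop between vowels /u/ and /e/, so it voices to [d]. /k/ is a voiceless stop between vowels /e/ and /o/, so it voices to [g]. /mindautemekofa/ → mindaudemegofa.
Rule 4 (intervocalic voicing): /f/ is a voiceless obstruent between vowels /o/ and /a/, so it voices to [v]. /mindaudemegofa/ → mindaudemegova.

mindaudemegova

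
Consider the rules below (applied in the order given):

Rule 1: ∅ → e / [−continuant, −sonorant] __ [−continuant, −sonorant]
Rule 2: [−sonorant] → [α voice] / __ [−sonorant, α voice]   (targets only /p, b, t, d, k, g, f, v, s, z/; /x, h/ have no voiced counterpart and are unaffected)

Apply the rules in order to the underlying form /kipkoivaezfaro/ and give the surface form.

kipekoivaesfaro

Rule 1 (stop-cluster e-epenthesis): /p/ and /k/ form a stop–stop cluster, so [e] is inserted between them. /kipkoivaezfaro/ → kipekoivaezfaro.
Rule 2 (regressive voicing assimilation): /z/ precedes the voiceless obstruent /f/, so it devoices to [s] by assimilation. /kipekoivaezfaro/ → kipekoivaesfaro.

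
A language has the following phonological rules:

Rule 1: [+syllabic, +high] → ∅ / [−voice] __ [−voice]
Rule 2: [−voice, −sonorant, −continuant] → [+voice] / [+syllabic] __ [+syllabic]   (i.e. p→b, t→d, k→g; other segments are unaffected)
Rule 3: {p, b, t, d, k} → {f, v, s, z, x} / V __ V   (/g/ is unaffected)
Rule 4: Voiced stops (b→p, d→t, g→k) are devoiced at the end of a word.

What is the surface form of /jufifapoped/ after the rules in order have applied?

Rule 1 (high vowel syncope): /i/ is a high vowel flanked by voiceless consonants /f/ and /f/, so it deletes. /jufifapoped/ → juffapoped.
Rule 2 (intervocalic voicing): /p/ is a voiceless stop between vowels /a/ and /o/, so it voices to [b]. /p/ is a voiceless stop between vowels /o/ and /e/, so it voices to [b]. /juffapoped/ → juffabobed.
Rule 3 (intervocalic spirantization): /b/ is a stop between vowels /a/ and /o/, so it spirantizes to the fricative [v]. /b/ is a stop between vowels /o/ and /e/, so it spirantizes to the fricative [v]. /juffabobed/ → juffavoved.
Rule 4 (final devoicing): /d/ is a voiced stop in word-final position, so it devoices to [t]. /juffavoved/ → juffavovet.

juffavovet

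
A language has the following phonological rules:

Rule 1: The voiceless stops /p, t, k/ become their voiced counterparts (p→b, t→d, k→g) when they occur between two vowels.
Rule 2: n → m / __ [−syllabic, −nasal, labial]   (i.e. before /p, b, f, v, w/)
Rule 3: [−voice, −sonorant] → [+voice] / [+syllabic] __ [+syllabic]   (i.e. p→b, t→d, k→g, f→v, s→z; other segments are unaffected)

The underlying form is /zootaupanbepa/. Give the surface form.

zoodaubambeba

Rule 1 (intervocalic voicing): /t/ is a voiceless stop between vowels /o/ and /a/, so it voices to [d]. /p/ is a voiceless stop between vowels /u/ and /a/, so it voices to [b]. /p/ is a voiceless stop between vowels /e/ and /a/, so it voices to [b]. /zootaupanbepa/ → zoodaubanbeba.
Rule 2 (nasal place assimilation): /n/ precedes the labial consonant /b/, so it assimilates in place to [m]. /zoodaubanbeba/ → zoodaubambeba.
Rule 3 (intervocalic voicing): no segment meets the environment; /zoodaubambeba/ is unchanged.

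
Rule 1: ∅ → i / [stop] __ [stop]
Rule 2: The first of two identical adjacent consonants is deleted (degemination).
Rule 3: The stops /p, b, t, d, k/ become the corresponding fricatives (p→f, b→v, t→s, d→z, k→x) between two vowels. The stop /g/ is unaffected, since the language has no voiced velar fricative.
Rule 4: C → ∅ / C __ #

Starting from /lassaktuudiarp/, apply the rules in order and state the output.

Rule 1 (stop-cluster i-epenthesis): /k/ and /t/ form a stop–stop cluster, so [i] is inserted between them. /lassaktuudiarp/ → lassakituudiarp.
Rule 2 (degemination): /ss/ is a geminate; the first /s/ deletes. /lassakituudiarp/ → lasakituudiarp.
Rule 3 (intervocalic spirantization): /k/ is a stop between vowels /a/ and /i/, so it spirantizes to the fricative [x]. /t/ is a stop between vowels /i/ and /u/, so it spirantizes to the fricative [s]. /d/ is a stop between vowels /u/ and /i/, so it spirantizes to the fricative [z]. /lasakituudiarp/ → lasaxisuuziarp.
Rule 4 (final cluster simplification): /p/ is the second consonant of a word-final cluster /rp/, so it deletes. /lasaxisuuziarp/ → lasaxisuuziar.

lasaxisuuziar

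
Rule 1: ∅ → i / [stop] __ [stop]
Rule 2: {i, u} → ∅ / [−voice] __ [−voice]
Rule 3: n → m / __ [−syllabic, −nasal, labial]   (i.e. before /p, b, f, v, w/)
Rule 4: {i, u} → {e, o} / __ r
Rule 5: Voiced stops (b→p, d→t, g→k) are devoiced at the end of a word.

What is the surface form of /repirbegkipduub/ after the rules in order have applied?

reperbegikpiduup

Rule 1 (stop-cluster i-epenthesis): /g/ and /k/ form a stop–stop cluster, so [i] is inserted between them. /p/ and /d/ form a stop–stop cluster, so [i] is inserted between them. /repirbegkipduub/ → repirbegikipiduub.
Rule 2 (high vowel syncope): /i/ is a high vowel flanked by voiceless consonants /k/ and /p/, so it deletes. /repirbegikipiduub/ → repirbegikpiduub.
Rule 3 (nasal place assimilation): no segment meets the environment; /repirbegikpiduub/ is unchanged.
Rule 4 (pre-rhotic lowering): /i/ is a high vowel immediately before /r/, so it lowers to [e]. /repirbegikpiduub/ → reperbegikpiduub.
Rule 5 (final devoicing): /b/ is a voiced stop in word-final position, so it devoices to [p]. /reperbegikpiduub/ → reperbegikpiduup.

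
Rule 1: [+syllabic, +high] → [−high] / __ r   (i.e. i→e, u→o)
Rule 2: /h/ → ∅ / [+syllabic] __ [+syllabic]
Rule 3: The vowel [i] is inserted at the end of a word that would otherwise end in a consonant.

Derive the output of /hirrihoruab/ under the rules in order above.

herrioruabi

Rule 1 (pre-rhotic lowering): /i/ is a high vowel immediately before /r/, so it lowers to [e]. /hirrihoruab/ → herrihoruab.
Rule 2 (intervocalic h-deletion): /h/ occurs between vowels /i/ and /o/, so it deletes. /herrihoruab/ → herrioruab.
Rule 3 (final i-epenthesis): the form ends in the consonant /b/, so [i] is inserted word-finally. /herrioruab/ → herrioruabi.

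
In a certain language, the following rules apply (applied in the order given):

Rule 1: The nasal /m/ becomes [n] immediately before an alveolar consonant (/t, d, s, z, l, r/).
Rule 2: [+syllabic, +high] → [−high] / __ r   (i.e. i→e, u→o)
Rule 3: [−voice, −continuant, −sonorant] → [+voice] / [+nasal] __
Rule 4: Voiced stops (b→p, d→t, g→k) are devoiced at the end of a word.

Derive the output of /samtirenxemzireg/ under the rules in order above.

Rule 1 (nasal place assimilation): /m/ precedes the alveolar consonant /t/, so it assimilates in place to [n]. /m/ precedes the alveolar consonant /z/, so it assimilates in place to [n]. /samtirenxemzireg/ → santirenxenzireg.
Rule 2 (pre-rhotic lowering): /i/ is a high vowel immediately before /r/, so it lowers to [e]. /i/ is a high vowel immediately before /r/, so it lowers to [e]. /santirenxenzireg/ → santerenxenzereg.
Rule 3 (post-nasal voicing): /t/ is a voiceless stop immediately after the nasal /n/, so it voices to [d]. /santerenxenzereg/ → sanderenxenzereg.
Rule 4 (final devoicing): /g/ is a voiced stop in word-final position, so it devoices to [k]. /sanderenxenzereg/ → sanderenxenzerek.

sanderenxenzerek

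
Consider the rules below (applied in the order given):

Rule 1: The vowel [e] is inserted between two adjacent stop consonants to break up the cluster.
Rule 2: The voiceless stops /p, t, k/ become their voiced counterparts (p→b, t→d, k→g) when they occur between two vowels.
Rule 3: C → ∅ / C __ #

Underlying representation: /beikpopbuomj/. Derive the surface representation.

beigebobebuom

Rule 1 (stop-cluster e-epenthesis): /k/ and /p/ form a stop–stop cluster, so [e] is inserted between them. /p/ and /b/ form a stop–stop cluster, so [e] is inserted between them. /beikpopbuomj/ → beikepopebuomj.
Rule 2 (intervocalic voicing): /k/ is a voiceless stop between vowels /i/ and /e/, so it voices to [g]. /p/ is a voiceless stop between vowels /e/ and /o/, so it voices to [b]. /p/ is a voiceless stop between vowels /o/ and /e/, so it voices to [b]. /beikepopebuomj/ → beigebobebuomj.
Rule 3 (final cluster simplification): /j/ is the second consonant of a word-final cluster /mj/, so it deletes. /beigebobebuomj/ → beigebobebuom.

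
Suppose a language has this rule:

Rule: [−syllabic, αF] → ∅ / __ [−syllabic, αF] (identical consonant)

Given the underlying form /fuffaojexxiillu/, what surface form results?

fufaojexiilu

/ff/ is a geminate; the first /f/ deletes.
/xx/ is a geminate; the first /x/ deletes.
/ll/ is a geminate; the first /l/ deletes.
Surface form: [fufaojexiilu].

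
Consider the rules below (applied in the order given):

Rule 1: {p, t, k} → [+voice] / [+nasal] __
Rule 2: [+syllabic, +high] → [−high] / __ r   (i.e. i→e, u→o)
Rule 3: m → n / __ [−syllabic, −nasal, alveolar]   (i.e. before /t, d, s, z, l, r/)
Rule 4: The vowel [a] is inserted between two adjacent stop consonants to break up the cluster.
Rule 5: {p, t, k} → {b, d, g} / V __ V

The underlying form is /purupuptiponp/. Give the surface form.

Rule 1 (post-nasal voicing): /p/ is a voiceless stop immediately after the nasal /n/, so it voices to [b]. /purupuptiponp/ → purupuptiponb.
Rule 2 (pre-rhotic lowering): /u/ is a high vowel immediately before /r/, so it lowers to [o]. /purupuptiponb/ → porupuptiponb.
Rule 3 (nasal place assimilation): no segment meets the environment; /porupuptiponb/ is unchanged.
Rule 4 (stop-cluster a-epenthesis): /p/ and /t/ form a stop–stop cluster, so [a] is inserted between them. /porupuptiponb/ → porupupatiponb.
Rule 5 (intervocalic voicing): /p/ is a voiceless stop between vowels /u/ and /u/, so it voices to [b]. /p/ is a voiceless stop between vowels /u/ and /a/, so it voices to [b]. /t/ is a voiceless stop between vowels /a/ and /i/, so it voices to [d]. /p/ is a voiceless stop between vowels /i/ and /o/, so it voices to [b]. /porupupatiponb/ → porububadibonb.

porububadibonb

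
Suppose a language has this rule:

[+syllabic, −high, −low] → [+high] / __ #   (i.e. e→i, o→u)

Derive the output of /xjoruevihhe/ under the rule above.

/e/ is a mid vowel in word-final position, so it raises to [i].
The other instances of /o/, /e/ do not occur in the required environment and remain unchanged.
Surface form: [xjoruevihhi].

xjoruevihhi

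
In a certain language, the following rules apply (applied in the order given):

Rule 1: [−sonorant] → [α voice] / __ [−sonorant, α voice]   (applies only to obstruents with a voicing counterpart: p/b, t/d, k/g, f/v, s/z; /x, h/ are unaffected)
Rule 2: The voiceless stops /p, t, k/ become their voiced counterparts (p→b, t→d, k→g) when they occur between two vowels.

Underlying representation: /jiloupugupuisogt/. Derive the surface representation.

jiloubugubuisokt

Rule 1 (regressive voicing assimilation): /g/ precedes the voiceless obstruent /t/, so it devoices to [k] by assimilation. /jiloupugupuisogt/ → jiloupugupuisokt.
Rule 2 (intervocalic voicing): /p/ is a voiceless stop between vowels /u/ and /u/, so it voices to [b]. /p/ is a voiceless stop between vowels /u/ and /u/, so it voices to [b]. /jiloupugupuisokt/ → jiloubugubuisokt.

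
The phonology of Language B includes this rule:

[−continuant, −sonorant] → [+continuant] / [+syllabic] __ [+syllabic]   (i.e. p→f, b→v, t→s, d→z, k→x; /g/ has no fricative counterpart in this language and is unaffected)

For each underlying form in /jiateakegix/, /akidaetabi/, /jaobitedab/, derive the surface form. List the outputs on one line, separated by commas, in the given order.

jiaseaxegix, axizaesavi, jaovisezab

/jiateakegix/: /t/ is a stop between vowels /a/ and /e/, so it spirantizes to the fricative [s]. /k/ is a stop between vowels /a/ and /e/, so it spirantizes to the fricative [x]. → [jiaseaxegix].
/akidaetabi/: /k/ is a stop between vowels /a/ and /i/, so it spirantizes to the fricative [x]. /d/ is a stop between vowels /i/ and /a/, so it spirantizes to the fricative [z]. /t/ is a stop between vowels /e/ and /a/, so it spirantizes to the fricative [s]. /b/ is a stop between vowels /a/ and /i/, so it spirantizes to the fricative [v]. → [axizaesavi].
/jaobitedab/: /b/ is a stop between vowels /o/ and /i/, so it spirantizes to the fricative [v]. /t/ is a stop between vowels /i/ and /e/, so it spirantizes to the fricative [s]. /d/ is a stop between vowels /e/ and /a/, so it spirantizes to the fricative [z]. → [jaovisezab].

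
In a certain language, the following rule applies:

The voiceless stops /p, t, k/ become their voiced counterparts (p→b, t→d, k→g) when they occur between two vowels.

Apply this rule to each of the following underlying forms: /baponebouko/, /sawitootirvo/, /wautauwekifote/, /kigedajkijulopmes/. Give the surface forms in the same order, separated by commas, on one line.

babonebougo, sawidoodirvo, waudauwegifode, kigedajkijulopmes

/baponebouko/: /p/ is a voiceless stop between vowels /a/ and /o/, so it voices to [b]. /k/ is a voiceless stop between vowels /u/ and /o/, so it voices to [g]. → [babonebougo].
/sawitootirvo/: /t/ is a voiceless stop between vowels /i/ and /o/, so it voices to [d]. /t/ is a voiceless stop between vowels /o/ and /i/, so it voices to [d]. → [sawidoodirvo].
/wautauwekifote/: /t/ is a voiceless stop between vowels /u/ and /a/, so it voices to [d]. /k/ is a voiceless stop between vowels /e/ and /i/, so it voices to [g]. /t/ is a voiceless stop between vowels /o/ and /e/, so it voices to [d]. → [waudauwegifode].
/kigedajkijulopmes/: the rule's environment is not met; surfaces unchanged as [kigedajkijulopmes].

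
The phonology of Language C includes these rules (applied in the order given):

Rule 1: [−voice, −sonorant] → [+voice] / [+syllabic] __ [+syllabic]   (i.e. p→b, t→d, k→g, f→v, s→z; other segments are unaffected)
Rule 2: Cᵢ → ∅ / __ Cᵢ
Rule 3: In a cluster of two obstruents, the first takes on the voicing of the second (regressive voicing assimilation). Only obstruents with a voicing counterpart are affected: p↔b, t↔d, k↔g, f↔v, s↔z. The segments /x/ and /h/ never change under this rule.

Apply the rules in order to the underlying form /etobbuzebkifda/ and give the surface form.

Rule 1 (intervocalic voicing): /t/ is a voiceless obstruent between vowels /e/ and /o/, so it voices to [d]. /etobbuzebkifda/ → edobbuzebkifda.
Rule 2 (degemination): /bb/ is a geminate; the first /b/ deletes. /edobbuzebkifda/ → edobuzebkifda.
Rule 3 (regressive voicing assimilation): /b/ precedes the voiceless obstruent /k/, so it devoices to [p] by assimilation. /f/ precedes the voiced obstruent /d/, so it voices to [v] by assimilation. /edobuzebkifda/ → edobuzepkivda.

edobuzepkivda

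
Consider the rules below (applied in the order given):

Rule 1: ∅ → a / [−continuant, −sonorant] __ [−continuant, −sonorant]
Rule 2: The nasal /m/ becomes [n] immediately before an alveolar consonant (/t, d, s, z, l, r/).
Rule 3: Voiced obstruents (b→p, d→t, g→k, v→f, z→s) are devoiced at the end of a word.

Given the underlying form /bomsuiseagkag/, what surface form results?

Rule 1 (stop-cluster a-epenthesis): /g/ and /k/ form a stop–stop cluster, so [a] is inserted between them. /bomsuiseagkag/ → bomsuiseagakag.
Rule 2 (nasal place assimilation): /m/ precedes the alveolar consonant /s/, so it assimilates in place to [n]. /bomsuiseagakag/ → bonsuiseagakag.
Rule 3 (final devoicing): /g/ is a voiced obstruent in word-final position, so it devoices to [k]. /bonsuiseagakag/ → bonsuiseagakak.

bonsuiseagakak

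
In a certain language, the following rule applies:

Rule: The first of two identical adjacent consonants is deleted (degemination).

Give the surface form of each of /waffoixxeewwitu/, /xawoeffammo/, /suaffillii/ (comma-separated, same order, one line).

/waffoixxeewwitu/: /ff/ is a geminate; the first /f/ deletes. /xx/ is a geminate; the first /x/ deletes. /ww/ is a geminate; the first /w/ deletes. → [wafoixeewitu].
/xawoeffammo/: /ff/ is a geminate; the first /f/ deletes. /mm/ is a geminate; the first /m/ deletes. → [xawoefamo].
/suaffillii/: /ff/ is a geminate; the first /f/ deletes. /ll/ is a geminate; the first /l/ deletes. → [suafilii].

wafoixeewitu, xawoefamo, suafilii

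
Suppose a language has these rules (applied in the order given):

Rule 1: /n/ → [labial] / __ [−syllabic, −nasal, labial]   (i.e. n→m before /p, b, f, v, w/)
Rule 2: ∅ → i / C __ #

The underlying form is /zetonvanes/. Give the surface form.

zetomvanesi

Rule 1 (nasal place assimilation): /n/ precedes the labial consonant /v/, so it assimilates in place to [m]. /zetonvanes/ → zetomvanes.
Rule 2 (final i-epenthesis): the form ends in the consonant /s/, so [i] is inserted word-finally. /zetomvanes/ → zetomvanesi.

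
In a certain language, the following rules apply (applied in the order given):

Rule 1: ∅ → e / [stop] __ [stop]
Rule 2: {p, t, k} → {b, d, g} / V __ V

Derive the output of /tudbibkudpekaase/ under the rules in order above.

tudebibegudebegaase

Rule 1 (stop-cluster e-epenthesis): /d/ and /b/ form a stop–stop cluster, so [e] is inserted between them. /b/ and /k/ form a stop–stop cluster, so [e] is inserted between them. /d/ and /p/ form a stop–stop cluster, so [e] is inserted between them. /tudbibkudpekaase/ → tudebibekudepekaase.
Rule 2 (intervocalic voicing): /k/ is a voiceless stop between vowels /e/ and /u/, so it voices to [g]. /p/ is a voiceless stop between vowels /e/ and /e/, so it voices to [b]. /k/ is a voiceless stop between vowels /e/ and /a/, so it voices to [g]. /tudebibekudepekaase/ → tudebibegudebegaase.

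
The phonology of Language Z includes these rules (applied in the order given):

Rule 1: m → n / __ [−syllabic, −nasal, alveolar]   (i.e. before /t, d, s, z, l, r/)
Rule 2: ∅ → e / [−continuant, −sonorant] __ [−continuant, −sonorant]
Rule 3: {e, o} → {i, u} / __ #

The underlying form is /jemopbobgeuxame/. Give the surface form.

jemopebobegeuxami

Rule 1 (nasal place assimilation): no segment meets the environment; /jemopbobgeuxame/ is unchanged.
Rule 2 (stop-cluster e-epenthesis): /p/ and /b/ form a stop–stop cluster, so [e] is inserted between them. /b/ and /g/ form a stop–stop cluster, so [e] is inserted between them. /jemopbobgeuxame/ → jemopebobegeuxame.
Rule 3 (final vowel raising): /e/ is a mid vowel in word-final position, so it raises to [i]. /jemopebobegeuxame/ → jemopebobegeuxami.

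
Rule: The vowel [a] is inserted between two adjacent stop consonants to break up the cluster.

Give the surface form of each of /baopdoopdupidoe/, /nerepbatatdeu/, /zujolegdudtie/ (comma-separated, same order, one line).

/baopdoopdupidoe/: /p/ and /d/ form a stop–stop cluster, so [a] is inserted between them. /p/ and /d/ form a stop–stop cluster, so [a] is inserted between them. → [baopadoopadupidoe].
/nerepbatatdeu/: /p/ and /b/ form a stop–stop cluster, so [a] is inserted between them. /t/ and /d/ form a stop–stop cluster, so [a] is inserted between them. → [nerepabatatadeu].
/zujolegdudtie/: /g/ and /d/ form a stop–stop cluster, so [a] is inserted between them. /d/ and /t/ form a stop–stop cluster, so [a] is inserted between them. → [zujolegadudatie].

baopadoopadupidoe, nerepabatatadeu, zujolegadudatie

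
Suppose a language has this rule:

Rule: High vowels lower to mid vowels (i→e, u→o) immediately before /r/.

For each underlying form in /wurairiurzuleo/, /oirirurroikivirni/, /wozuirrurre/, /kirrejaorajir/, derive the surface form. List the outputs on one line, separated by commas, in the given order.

/wurairiurzuleo/: /u/ is a high vowel immediately before /r/, so it lowers to [o]. /i/ is a high vowel immediately before /r/, so it lowers to [e]. /u/ is a high vowel immediately before /r/, so it lowers to [o]. → [woraeriorzuleo].
/oirirurroikivirni/: /i/ is a high vowel immediately before /r/, so it lowers to [e]. /i/ is a high vowel immediately before /r/, so it lowers to [e]. /u/ is a high vowel immediately before /r/, so it lowers to [o]. /i/ is a high vowel immediately before /r/, so it lowers to [e]. → [oererorroikiverni].
/wozuirrurre/: /i/ is a high vowel immediately before /r/, so it lowers to [e]. /u/ is a high vowel immediately before /r/, so it lowers to [o]. → [wozuerrorre].
/kirrejaorajir/: /i/ is a high vowel immediately before /r/, so it lowers to [e]. /i/ is a high vowel immediately before /r/, so it lowers to [e]. → [kerrejaorajer].

woraeriorzuleo, oererorroikiverni, wozuerrorre, kerrejaorajer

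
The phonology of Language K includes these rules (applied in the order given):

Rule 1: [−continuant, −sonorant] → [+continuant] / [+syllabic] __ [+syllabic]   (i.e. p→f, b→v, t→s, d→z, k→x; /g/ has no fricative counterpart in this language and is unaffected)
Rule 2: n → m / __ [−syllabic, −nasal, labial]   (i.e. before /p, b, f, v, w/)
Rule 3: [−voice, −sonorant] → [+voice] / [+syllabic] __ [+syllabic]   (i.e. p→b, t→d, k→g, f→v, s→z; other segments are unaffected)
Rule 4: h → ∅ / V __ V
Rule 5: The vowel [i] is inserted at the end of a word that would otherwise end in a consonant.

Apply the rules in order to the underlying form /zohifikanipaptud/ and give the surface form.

zoivixanivaptudi

Rule 1 (intervocalic spirantization): /k/ is a stop between vowels /i/ and /a/, so it spirantizes to the fricative [x]. /p/ is a stop between vowels /i/ and /a/, so it spirantizes to the fricative [f]. /zohifikanipaptud/ → zohifixanifaptud.
Rule 2 (nasal place assimilation): no segment meets the environment; /zohifixanifaptud/ is unchanged.
Rule 3 (intervocalic voicing): /f/ is a voiceless obstruent between vowels /i/ and /i/, so it voices to [v]. /f/ is a voiceless obstruent between vowels /i/ and /a/, so it voices to [v]. /zohifixanifaptud/ → zohivixanivaptud.
Rule 4 (intervocalic h-deletion): /h/ occurs between vowels /o/ and /i/, so it deletes. /zohivixanivaptud/ → zoivixanivaptud.
Rule 5 (final i-epenthesis): the form ends in the consonant /d/, so [i] is inserted word-finally. /zoivixanivaptud/ → zoivixanivaptudi.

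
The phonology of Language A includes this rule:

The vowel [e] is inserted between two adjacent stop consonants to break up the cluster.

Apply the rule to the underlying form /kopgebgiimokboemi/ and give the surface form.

/p/ and /g/ form a stop–stop cluster, so [e] is inserted between them.
/b/ and /g/ form a stop–stop cluster, so [e] is inserted between them.
/k/ and /b/ form a stop–stop cluster, so [e] is inserted between them.
Surface form: [kopegebegiimokeboemi].

kopegebegiimokeboemi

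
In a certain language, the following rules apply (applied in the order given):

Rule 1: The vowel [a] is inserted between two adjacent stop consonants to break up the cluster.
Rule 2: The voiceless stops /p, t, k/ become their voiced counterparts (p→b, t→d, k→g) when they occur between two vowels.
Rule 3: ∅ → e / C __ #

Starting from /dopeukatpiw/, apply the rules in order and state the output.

dobeugadabiwe

Rule 1 (stop-cluster a-epenthesis): /t/ and /p/ form a stop–stop cluster, so [a] is inserted between them. /dopeukatpiw/ → dopeukatapiw.
Rule 2 (intervocalic voicing): /p/ is a voiceless stop between vowels /o/ and /e/, so it voices to [b]. /k/ is a voiceless stop between vowels /u/ and /a/, so it voices to [g]. /t/ is a voiceless stop between vowels /a/ and /a/, so it voices to [d]. /p/ is a voiceless stop between vowels /a/ and /i/, so it voices to [b]. /dopeukatapiw/ → dobeugadabiw.
Rule 3 (final e-epenthesis): the form ends in the consonant /w/, so [e] is inserted word-finally. /dobeugadabiw/ → dobeugadabiwe.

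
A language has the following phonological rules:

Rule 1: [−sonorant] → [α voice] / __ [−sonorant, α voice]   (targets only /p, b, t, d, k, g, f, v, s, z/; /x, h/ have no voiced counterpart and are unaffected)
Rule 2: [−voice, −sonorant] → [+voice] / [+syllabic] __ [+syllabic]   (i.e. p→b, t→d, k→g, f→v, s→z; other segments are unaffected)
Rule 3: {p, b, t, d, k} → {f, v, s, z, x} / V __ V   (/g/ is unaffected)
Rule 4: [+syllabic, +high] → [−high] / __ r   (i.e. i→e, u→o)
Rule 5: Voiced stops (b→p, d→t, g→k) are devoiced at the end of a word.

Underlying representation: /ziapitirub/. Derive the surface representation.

ziavizerup

Rule 1 (regressive voicing assimilation): no segment meets the environment; /ziapitirub/ is unchanged.
Rule 2 (intervocalic voicing): /p/ is a voiceless obstruent between vowels /a/ and /i/, so it voices to [b]. /t/ is a voiceless obstruent between vowels /i/ and /i/, so it voices to [d]. /ziapitirub/ → ziabidirub.
Rule 3 (intervocalic spirantization): /b/ is a stop between vowels /a/ and /i/, so it spirantizes to the fricative [v]. /d/ is a stop between vowels /i/ and /i/, so it spirantizes to the fricative [z]. /ziabidirub/ → ziavizirub.
Rule 4 (pre-rhotic lowering): /i/ is a high vowel immediately before /r/, so it lowers to [e]. /ziavizirub/ → ziavizerub.
Rule 5 (final devoicing): /b/ is a voiced stop in word-final position, so it devoices to [p]. /ziavizerub/ → ziavizerup.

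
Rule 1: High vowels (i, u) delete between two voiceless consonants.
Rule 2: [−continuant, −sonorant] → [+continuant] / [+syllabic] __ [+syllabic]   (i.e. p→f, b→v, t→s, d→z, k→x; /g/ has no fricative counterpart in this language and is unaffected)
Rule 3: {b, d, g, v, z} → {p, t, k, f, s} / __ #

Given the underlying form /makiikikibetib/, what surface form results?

Rule 1 (high vowel syncope): /i/ is a high vowel flanked by voiceless consonants /k/ and /k/, so it deletes. /makiikikibetib/ → makiikkibetib.
Rule 2 (intervocalic spirantization): /k/ is a stop between vowels /a/ and /i/, so it spirantizes to the fricative [x]. /b/ is a stop between vowels /i/ and /e/, so it spirantizes to the fricative [v]. /t/ is a stop between vowels /e/ and /i/, so it spirantizes to the fricative [s]. /makiikkibetib/ → maxiikkivesib.
Rule 3 (final devoicing): /b/ is a voiced obstruent in word-final position, so it devoices to [p]. /maxiikkivesib/ → maxiikkivesip.

maxiikkivesip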